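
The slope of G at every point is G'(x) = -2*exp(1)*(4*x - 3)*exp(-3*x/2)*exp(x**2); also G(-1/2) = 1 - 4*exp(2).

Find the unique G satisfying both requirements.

G(x) = 1 - 4*exp(x**2 - 3*x/2 + 1)

G'(x) matches the chain-rule pattern g'(h)*h' with inner function h(x) = x**2 - 3*x/2 + 1; substituting u = h(x) collapses the integral.
A general antiderivative is -4*exp(x**2 - 3*x/2 + 1) + C.
The condition gives C = 1 - 4*exp(2) - (-4*exp(2)) = 1.
So G(x) = 1 - 4*exp(x**2 - 3*x/2 + 1).
Check: d/dx[1 - 4*exp(x**2 - 3*x/2 + 1)] = -8*exp(1)*x*exp(-3*x/2)*exp(x**2) + 6*exp(1)*exp(-3*x/2)*exp(x**2), which equals G'(x).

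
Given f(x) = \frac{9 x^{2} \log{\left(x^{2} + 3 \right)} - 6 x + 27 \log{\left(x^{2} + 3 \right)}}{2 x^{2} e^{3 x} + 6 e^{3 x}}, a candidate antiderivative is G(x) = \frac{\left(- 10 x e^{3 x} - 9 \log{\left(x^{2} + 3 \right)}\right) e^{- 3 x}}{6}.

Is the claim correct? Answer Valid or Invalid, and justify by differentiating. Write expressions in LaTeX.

d/dx[G] = \frac{- 10 x^{2} e^{3 x} + 27 x^{2} \log{\left(x^{2} + 3 \right)} - 18 x - 30 e^{3 x} + 81 \log{\left(x^{2} + 3 \right)}}{6 x^{2} e^{3 x} + 18 e^{3 x}}
d/dx[G] - f(x) = - \frac{5}{3} != 0.

Invalid: d/dx[G] - f = - \frac{5}{3}, which is not 0.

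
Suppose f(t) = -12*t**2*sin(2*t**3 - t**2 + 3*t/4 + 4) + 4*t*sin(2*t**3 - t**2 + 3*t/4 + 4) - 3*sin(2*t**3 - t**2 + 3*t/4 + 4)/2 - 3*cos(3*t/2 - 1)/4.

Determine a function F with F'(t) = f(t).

An antiderivative is F(t) = -sin(3*t/2 - 1)/2 + 2*cos(2*t**3 - t**2 + 3*t/4 + 4).

Integrate term by term and add the pieces.
Check: d/dt[-sin(3*t/2 - 1)/2 + 2*cos(2*t**3 - t**2 + 3*t/4 + 4)] = -12*t**2*sin(2*t**3 - t**2 + 3*t/4 + 4) + 4*t*sin(2*t**3 - t**2 + 3*t/4 + 4) - 3*sin(2*t**3 - t**2 + 3*t/4 + 4)/2 - 3*cos(3*t/2 - 1)/4 = f(t).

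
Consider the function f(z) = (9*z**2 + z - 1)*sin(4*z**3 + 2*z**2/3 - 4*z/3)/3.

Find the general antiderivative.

The substitution u = 4*z**3 + 2*z**2/3 - 4*z/3 works: f is exactly (dF/du)*(du/dz) for that inner function.
Check: d/dz[-cos(4*z**3 + 2*z**2/3 - 4*z/3)/4] = 3*z**2*sin(4*z**3 + 2*z**2/3 - 4*z/3) + z*sin(4*z**3 + 2*z**2/3 - 4*z/3)/3 - sin(4*z**3 + 2*z**2/3 - 4*z/3)/3, which equals f(z).

F(z) = -cos(4*z**3 + 2*z**2/3 - 4*z/3)/4 + C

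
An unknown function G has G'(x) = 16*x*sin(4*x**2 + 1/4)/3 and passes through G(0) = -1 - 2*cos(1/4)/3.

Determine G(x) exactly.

The substitution u = 4*x**2 + 1/4 works: G'(x) is exactly (dG/du)*(du/dx) for that inner function.
A general antiderivative is -2*cos(4*x**2 + 1/4)/3 + C.
The condition gives C = -1 - 2*cos(1/4)/3 - (-2*cos(1/4)/3) = -1.
So G(x) = -2*cos(4*x**2 + 1/4)/3 - 1.
Check: d/dx[-2*cos(4*x**2 + 1/4)/3 - 1] = 16*x*sin(4*x**2 + 1/4)/3 = G'(x).

G(x) = -2*cos(4*x**2 + 1/4)/3 - 1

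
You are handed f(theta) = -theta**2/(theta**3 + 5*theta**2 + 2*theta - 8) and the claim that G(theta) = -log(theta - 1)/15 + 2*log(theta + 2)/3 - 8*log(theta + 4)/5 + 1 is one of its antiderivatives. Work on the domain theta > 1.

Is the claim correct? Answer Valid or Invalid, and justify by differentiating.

d/dtheta[G] = -theta**2/(theta**3 + 5*theta**2 + 2*theta - 8)
This equals f(theta) exactly, so the claim holds.

Valid - differentiating G returns exactly f.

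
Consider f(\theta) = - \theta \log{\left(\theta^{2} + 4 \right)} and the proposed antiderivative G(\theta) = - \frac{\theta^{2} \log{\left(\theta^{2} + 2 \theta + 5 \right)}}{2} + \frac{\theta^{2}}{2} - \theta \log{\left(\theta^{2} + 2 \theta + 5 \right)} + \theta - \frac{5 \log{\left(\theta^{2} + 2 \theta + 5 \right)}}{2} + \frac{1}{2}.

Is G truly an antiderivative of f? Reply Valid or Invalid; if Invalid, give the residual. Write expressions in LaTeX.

Invalid: d/d\theta[G] - f = \theta \log{\left(\theta^{2} + 4 \right)} - \theta \log{\left(\theta^{2} + 2 \theta + 5 \right)} - \log{\left(\theta^{2} + 2 \theta + 5 \right)}, which is not 0.

d/d\theta[G] = - \theta \log{\left(\theta^{2} + 2 \theta + 5 \right)} - \log{\left(\theta^{2} + 2 \theta + 5 \right)}
d/d\theta[G] - f(\theta) = \theta \log{\left(\theta^{2} + 4 \right)} - \theta \log{\left(\theta^{2} + 2 \theta + 5 \right)} - \log{\left(\theta^{2} + 2 \theta + 5 \right)} != 0.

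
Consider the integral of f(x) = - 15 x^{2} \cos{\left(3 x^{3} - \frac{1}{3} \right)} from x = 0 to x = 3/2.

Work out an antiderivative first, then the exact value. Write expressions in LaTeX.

Antiderivative: F(x) = - \frac{5 \sin{\left(3 x^{3} - \frac{1}{3} \right)}}{3}; value = - \frac{5 \sin{\left(\frac{1}{3} \right)}}{3} - \frac{5 \sin{\left(\frac{235}{24} \right)}}{3}

f matches the chain-rule pattern g'(h)*h' with inner function h(x) = 3 x^{3} - \frac{1}{3}; substituting u = h(x) collapses the integral.
F(x) = - \frac{5 \sin{\left(3 x^{3} - \frac{1}{3} \right)}}{3} is an antiderivative of f.
Check: d/dx[- \frac{5 \sin{\left(3 x^{3} - \frac{1}{3} \right)}}{3}] = - 15 x^{2} \cos{\left(3 x^{3} - \frac{1}{3} \right)} = f(x).
F(3/2) = - \frac{5 \sin{\left(\frac{235}{24} \right)}}{3}; F(0) = \frac{5 \sin{\left(\frac{1}{3} \right)}}{3}.
Integral = F(3/2) - F(0) = - \frac{5 \sin{\left(\frac{1}{3} \right)}}{3} - \frac{5 \sin{\left(\frac{235}{24} \right)}}{3}.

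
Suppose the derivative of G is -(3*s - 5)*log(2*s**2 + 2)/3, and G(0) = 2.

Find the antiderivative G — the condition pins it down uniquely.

G(s) = (3*s**2 + s*(10 - 3*s)*log(2*s**2 + 2) - 20*s - 3*log(s**2 + 1) + 20*atan(s) + 12)/6

A first test for any G(s): its s-derivative must equal the given G'(s).
A general antiderivative is s**2/2 - 10*s/3 + (-s**2/2 + 5*s/3)*log(2*s**2 + 2) - log(s**2 + 1)/2 + 10*atan(s)/3 + C.
The condition gives C = 2 - (0) = 2.
So G(s) = (3*s**2 + s*(10 - 3*s)*log(2*s**2 + 2) - 20*s - 3*log(s**2 + 1) + 20*atan(s) + 12)/6.
Check: d/ds[(3*s**2 + s*(10 - 3*s)*log(2*s**2 + 2) - 20*s - 3*log(s**2 + 1) + 20*atan(s) + 12)/6] = -s*log(s**2 + 1) - s*log(2) + 5*log(s**2 + 1)/3 + 5*log(2)/3, which equals G'(s).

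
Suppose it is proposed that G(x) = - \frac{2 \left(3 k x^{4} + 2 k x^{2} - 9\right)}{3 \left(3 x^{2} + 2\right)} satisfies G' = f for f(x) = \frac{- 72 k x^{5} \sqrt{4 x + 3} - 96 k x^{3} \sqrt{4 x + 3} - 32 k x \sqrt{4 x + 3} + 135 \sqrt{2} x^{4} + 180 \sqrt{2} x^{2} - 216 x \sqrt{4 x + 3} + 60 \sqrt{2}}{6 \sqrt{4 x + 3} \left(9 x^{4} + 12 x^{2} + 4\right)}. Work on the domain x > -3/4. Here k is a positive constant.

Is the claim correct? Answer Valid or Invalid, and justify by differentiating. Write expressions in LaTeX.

Invalid: d/dx[G] - f = - \frac{5 \sqrt{2}}{2 \sqrt{4 x + 3}}, which is not 0.

d/dx[G] = \frac{- 36 k x^{5} - 48 k x^{3} - 16 k x - 108 x}{27 x^{4} + 36 x^{2} + 12}
d/dx[G] - f(x) = - \frac{5 \sqrt{2}}{2 \sqrt{4 x + 3}} != 0.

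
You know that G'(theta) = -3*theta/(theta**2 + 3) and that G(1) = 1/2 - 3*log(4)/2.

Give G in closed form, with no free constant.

G(theta) = 1/2 - 3*log(theta**2 + 3)/2

G'(theta) matches the chain-rule pattern g'(h)*h' with inner function h(theta) = theta**2 + 3; substituting u = h(theta) collapses the integral.
A general antiderivative is -3*log(theta**2 + 3)/2 + C.
The condition gives C = 1/2 - 3*log(4)/2 - (-3*log(4)/2) = 1/2.
So G(theta) = 1/2 - 3*log(theta**2 + 3)/2.
Check: d/dtheta[1/2 - 3*log(theta**2 + 3)/2] = -3*theta/(theta**2 + 3) = G'(theta).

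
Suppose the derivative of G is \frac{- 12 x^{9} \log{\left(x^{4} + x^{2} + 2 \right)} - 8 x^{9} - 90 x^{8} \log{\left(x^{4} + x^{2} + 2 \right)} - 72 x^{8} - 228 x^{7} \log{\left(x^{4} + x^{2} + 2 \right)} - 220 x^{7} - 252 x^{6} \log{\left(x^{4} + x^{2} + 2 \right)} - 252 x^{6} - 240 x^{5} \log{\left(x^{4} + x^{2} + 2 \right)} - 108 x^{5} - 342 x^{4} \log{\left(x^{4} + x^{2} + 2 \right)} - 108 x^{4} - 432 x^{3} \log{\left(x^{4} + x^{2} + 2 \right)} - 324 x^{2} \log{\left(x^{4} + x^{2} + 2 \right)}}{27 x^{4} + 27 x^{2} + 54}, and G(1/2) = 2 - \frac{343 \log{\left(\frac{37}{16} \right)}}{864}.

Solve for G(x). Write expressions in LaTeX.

G(x) = - 2 \left(\frac{x^{2}}{3} + x\right)^{3} \log{\left(x^{4} + x^{2} + 2 \right)} + 2

G'(x) has the shape u'v + uv' for u = - 2 \left(\frac{x^{2}}{3} + x\right)^{3} and v = \log{\left(x^{4} + x^{2} + 2 \right)} — it is the derivative of the product u*v.
A general antiderivative is - 2 \left(\frac{x^{2}}{3} + x\right)^{3} \log{\left(x^{4} + x^{2} + 2 \right)} + C.
The condition gives C = 2 - \frac{343 \log{\left(\frac{37}{16} \right)}}{864} - (- \frac{343 \log{\left(\frac{37}{16} \right)}}{864}) = 2.
So G(x) = - 2 \left(\frac{x^{2}}{3} + x\right)^{3} \log{\left(x^{4} + x^{2} + 2 \right)} + 2.
Check: d/dx[- 2 \left(\frac{x^{2}}{3} + x\right)^{3} \log{\left(x^{4} + x^{2} + 2 \right)} + 2] = \frac{- 12 x^{9} \log{\left(x^{4} + x^{2} + 2 \right)} - 8 x^{9} - 90 x^{8} \log{\left(x^{4} + x^{2} + 2 \right)} - 72 x^{8} - 228 x^{7} \log{\left(x^{4} + x^{2} + 2 \right)} - 220 x^{7} - 252 x^{6} \log{\left(x^{4} + x^{2} + 2 \right)} - 252 x^{6} - 240 x^{5} \log{\left(x^{4} + x^{2} + 2 \right)} - 108 x^{5} - 342 x^{4} \log{\left(x^{4} + x^{2} + 2 \right)} - 108 x^{4} - 432 x^{3} \log{\left(x^{4} + x^{2} + 2 \right)} - 324 x^{2} \log{\left(x^{4} + x^{2} + 2 \right)}}{27 x^{4} + 27 x^{2} + 54} = G'(x).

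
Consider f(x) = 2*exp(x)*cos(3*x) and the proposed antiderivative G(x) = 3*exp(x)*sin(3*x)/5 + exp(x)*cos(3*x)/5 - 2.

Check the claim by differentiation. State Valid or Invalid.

Valid: G'(x) = f(x).

d/dx[G] = 2*exp(x)*cos(3*x)
This equals f(x) exactly, so the claim holds.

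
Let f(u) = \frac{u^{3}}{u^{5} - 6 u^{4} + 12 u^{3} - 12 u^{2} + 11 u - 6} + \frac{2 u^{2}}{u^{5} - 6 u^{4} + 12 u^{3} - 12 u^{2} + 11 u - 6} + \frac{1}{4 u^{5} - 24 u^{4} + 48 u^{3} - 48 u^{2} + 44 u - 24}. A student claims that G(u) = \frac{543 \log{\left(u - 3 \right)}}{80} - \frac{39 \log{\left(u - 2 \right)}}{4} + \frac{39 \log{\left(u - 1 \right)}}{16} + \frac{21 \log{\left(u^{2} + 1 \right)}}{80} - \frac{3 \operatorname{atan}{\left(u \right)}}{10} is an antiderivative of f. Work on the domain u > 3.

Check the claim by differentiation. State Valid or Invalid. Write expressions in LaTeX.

d/du[G] = \frac{12 u^{3} + 24 u^{2} + 3}{4 u^{5} - 24 u^{4} + 48 u^{3} - 48 u^{2} + 44 u - 24}
d/du[G] - f(u) = \frac{4 u^{3} + 8 u^{2} + 1}{2 u^{5} - 12 u^{4} + 24 u^{3} - 24 u^{2} + 22 u - 12} != 0.

Invalid: d/du[G] - f = \frac{4 u^{3} + 8 u^{2} + 1}{2 u^{5} - 12 u^{4} + 24 u^{3} - 24 u^{2} + 22 u - 12}, which is not 0.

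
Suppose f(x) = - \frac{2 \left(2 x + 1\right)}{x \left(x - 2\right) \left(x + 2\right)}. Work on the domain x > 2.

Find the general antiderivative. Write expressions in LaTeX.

The denominator factors as x \left(x - 2\right) \left(x + 2\right); partial fractions split f into directly integrable pieces: \frac{3}{4 \left(x + 2\right)} - \frac{5}{4 \left(x - 2\right)} + \frac{1}{2 x}.
Check: d/dx[\frac{2 \log{\left(x \right)} - 5 \log{\left(x - 2 \right)} + 3 \log{\left(x + 2 \right)}}{4}] = \frac{- 4 x - 2}{x^{3} - 4 x}, which equals f(x).

F(x) = \frac{2 \log{\left(x \right)} - 5 \log{\left(x - 2 \right)} + 3 \log{\left(x + 2 \right)}}{4} + C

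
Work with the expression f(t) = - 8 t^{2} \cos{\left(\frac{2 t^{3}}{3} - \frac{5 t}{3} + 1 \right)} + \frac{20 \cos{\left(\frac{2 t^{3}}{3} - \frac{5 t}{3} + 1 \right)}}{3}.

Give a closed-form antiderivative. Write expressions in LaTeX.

The substitution u = \frac{2 t^{3}}{3} - \frac{5 t}{3} + 1 works: f is exactly (dF/du)*(du/dt) for that inner function.
Check: d/dt[- 4 \sin{\left(\frac{2 t^{3}}{3} - \frac{5 t}{3} + 1 \right)}] = - 8 t^{2} \cos{\left(\frac{2 t^{3}}{3} - \frac{5 t}{3} + 1 \right)} + \frac{20 \cos{\left(\frac{2 t^{3}}{3} - \frac{5 t}{3} + 1 \right)}}{3} = f(t).

An antiderivative is F(t) = - 4 \sin{\left(\frac{2 t^{3}}{3} - \frac{5 t}{3} + 1 \right)}.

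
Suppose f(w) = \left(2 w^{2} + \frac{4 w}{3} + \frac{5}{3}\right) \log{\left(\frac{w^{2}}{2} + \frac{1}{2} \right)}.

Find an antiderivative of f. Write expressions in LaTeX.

An antiderivative is F(w) = \frac{6 w^{3} \log{\left(\frac{w^{2}}{2} + \frac{1}{2} \right)} - 4 w^{3} + 6 w^{2} \log{\left(\frac{w^{2}}{2} + \frac{1}{2} \right)} - 6 w^{2} + 15 w \log{\left(\frac{w^{2}}{2} + \frac{1}{2} \right)} - 18 w + 6 \log{\left(w^{2} + 1 \right)} + 18 \operatorname{atan}{\left(w \right)}}{9}.

An antiderivative F(w) passes only if d/dw[F] lands on f(w) exactly.
Check: d/dw[\frac{6 w^{3} \log{\left(\frac{w^{2}}{2} + \frac{1}{2} \right)} - 4 w^{3} + 6 w^{2} \log{\left(\frac{w^{2}}{2} + \frac{1}{2} \right)} - 6 w^{2} + 15 w \log{\left(\frac{w^{2}}{2} + \frac{1}{2} \right)} - 18 w + 6 \log{\left(w^{2} + 1 \right)} + 18 \operatorname{atan}{\left(w \right)}}{9}] = 2 w^{2} \log{\left(w^{2} + 1 \right)} - 2 w^{2} \log{\left(2 \right)} + \frac{4 w \log{\left(w^{2} + 1 \right)}}{3} - \frac{4 w \log{\left(2 \right)}}{3} + \frac{5 \log{\left(w^{2} + 1 \right)}}{3} - \frac{5 \log{\left(2 \right)}}{3}, which equals f(w).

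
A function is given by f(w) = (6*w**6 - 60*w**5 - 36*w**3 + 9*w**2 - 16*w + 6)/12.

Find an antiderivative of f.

An antiderivative is F(w) = w*(6*w**6 - 70*w**5 - 63*w**3 + 21*w**2 - 56*w + 42)/84.

Whatever form F(w) takes, F'(w) = f(w) is non-negotiable.
Check: d/dw[w*(6*w**6 - 70*w**5 - 63*w**3 + 21*w**2 - 56*w + 42)/84] = w**6/2 - 5*w**5 - 3*w**3 + 3*w**2/4 - 4*w/3 + 1/2, which equals f(w).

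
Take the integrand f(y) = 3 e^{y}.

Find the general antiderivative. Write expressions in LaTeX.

Whatever form F(y) takes, F'(y) = f(y) is non-negotiable.
Check: d/dy[3 e^{y}] = 3 e^{y} = f(y).

F(y) = 3 e^{y} + C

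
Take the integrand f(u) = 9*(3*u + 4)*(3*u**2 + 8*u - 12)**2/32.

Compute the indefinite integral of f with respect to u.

f matches the chain-rule pattern g'(h)*h' with inner function h(u) = -3*u**2/4 - 2*u + 3; substituting w = h(u) collapses the integral.
Check: d/du[81*u**6/64 + 81*u**5/8 + 189*u**4/16 - 57*u**3 - 189*u**2/4 + 162*u] = 243*u**5/32 + 405*u**4/8 + 189*u**3/4 - 171*u**2 - 189*u/2 + 162, which equals f(u).

F(u) = 81*u**6/64 + 81*u**5/8 + 189*u**4/16 - 57*u**3 - 189*u**2/4 + 162*u + C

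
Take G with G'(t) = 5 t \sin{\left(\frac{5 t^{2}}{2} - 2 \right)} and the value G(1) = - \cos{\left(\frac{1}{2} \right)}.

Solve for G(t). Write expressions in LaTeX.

G(t) = - \cos{\left(\frac{5 t^{2}}{2} - 2 \right)}

G'(t) matches the chain-rule pattern g'(h)*h' with inner function h(t) = \frac{5 t^{2}}{2} - 2; substituting u = h(t) collapses the integral.
A general antiderivative is - \cos{\left(\frac{5 t^{2}}{2} - 2 \right)} + C.
The condition gives C = - \cos{\left(\frac{1}{2} \right)} - (- \cos{\left(\frac{1}{2} \right)}) = 0.
So G(t) = - \cos{\left(\frac{5 t^{2}}{2} - 2 \right)}.
Check: d/dt[- \cos{\left(\frac{5 t^{2}}{2} - 2 \right)}] = 5 t \sin{\left(\frac{5 t^{2}}{2} - 2 \right)} = G'(t).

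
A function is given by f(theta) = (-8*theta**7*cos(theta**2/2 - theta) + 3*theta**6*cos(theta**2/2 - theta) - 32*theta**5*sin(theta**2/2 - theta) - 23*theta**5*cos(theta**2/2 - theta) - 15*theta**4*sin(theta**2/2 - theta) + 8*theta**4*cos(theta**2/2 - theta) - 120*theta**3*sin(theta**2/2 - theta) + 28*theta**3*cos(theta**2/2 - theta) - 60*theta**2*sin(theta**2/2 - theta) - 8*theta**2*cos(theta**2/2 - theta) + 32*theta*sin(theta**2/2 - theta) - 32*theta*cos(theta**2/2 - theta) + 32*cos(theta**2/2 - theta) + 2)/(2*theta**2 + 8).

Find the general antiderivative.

Since d/dtheta undoes antidifferentiation here, F'(theta) = f(theta) is required of F(theta).
Check: d/dtheta[(-8*theta**4*sin(theta**2/2 - theta) - 5*theta**3*sin(theta**2/2 - theta) + 4*theta**2*sin(theta**2/2 - theta) - 8*sin(theta**2/2 - theta) + atan(theta/2))/2] = (-8*theta**7*cos(theta**2/2 - theta) + 3*theta**6*cos(theta**2/2 - theta) - 32*theta**5*sin(theta**2/2 - theta) - 23*theta**5*cos(theta**2/2 - theta) - 15*theta**4*sin(theta**2/2 - theta) + 8*theta**4*cos(theta**2/2 - theta) - 120*theta**3*sin(theta**2/2 - theta) + 28*theta**3*cos(theta**2/2 - theta) - 60*theta**2*sin(theta**2/2 - theta) - 8*theta**2*cos(theta**2/2 - theta) + 32*theta*sin(theta**2/2 - theta) - 32*theta*cos(theta**2/2 - theta) + 32*cos(theta**2/2 - theta) + 2)/(2*theta**2 + 8) = f(theta).

F(theta) = (-8*theta**4*sin(theta**2/2 - theta) - 5*theta**3*sin(theta**2/2 - theta) + 4*theta**2*sin(theta**2/2 - theta) - 8*sin(theta**2/2 - theta) + atan(theta/2))/2 + C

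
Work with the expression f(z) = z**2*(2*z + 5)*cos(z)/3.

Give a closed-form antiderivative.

An antiderivative is F(z) = 2*z**3*sin(z)/3 + 5*z**2*sin(z)/3 + 2*z**2*cos(z) - 4*z*sin(z) + 10*z*cos(z)/3 - 10*sin(z)/3 - 4*cos(z).

Whatever form F(z) takes, F'(z) = f(z) is non-negotiable.
Check: d/dz[2*z**3*sin(z)/3 + 5*z**2*sin(z)/3 + 2*z**2*cos(z) - 4*z*sin(z) + 10*z*cos(z)/3 - 10*sin(z)/3 - 4*cos(z)] = 2*z**3*cos(z)/3 + 5*z**2*cos(z)/3, which equals f(z).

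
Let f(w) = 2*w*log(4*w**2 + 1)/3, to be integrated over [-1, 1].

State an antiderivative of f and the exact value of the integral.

Antiderivative: F(w) = w**2*log(4*w**2 + 1)/3 - w**2/3 + log(4*w**2 + 1)/12; value = 0

For F(w) to be correct the identity F'(w) - f(w) = 0 must hold.
F(w) = w**2*log(4*w**2 + 1)/3 - w**2/3 + log(4*w**2 + 1)/12 is an antiderivative of f.
Check: d/dw[w**2*log(4*w**2 + 1)/3 - w**2/3 + log(4*w**2 + 1)/12] = 2*w*log(4*w**2 + 1)/3 = f(w).
F(1) = -1/3 + 5*log(5)/12; F(-1) = -1/3 + 5*log(5)/12.
Integral = F(1) - F(-1) = 0.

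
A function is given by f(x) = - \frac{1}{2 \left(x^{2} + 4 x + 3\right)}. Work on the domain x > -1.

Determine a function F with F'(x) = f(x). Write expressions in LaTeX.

An antiderivative is F(x) = - \frac{\log{\left(x + 1 \right)}}{4} + \frac{\log{\left(x + 3 \right)}}{4}.

Factor the denominator (2 \left(x + 1\right) \left(x + 3\right)) and decompose: f = \frac{1}{4 \left(x + 3\right)} - \frac{1}{4 \left(x + 1\right)}; each piece integrates to a log, atan, or power term.
Check: d/dx[- \frac{\log{\left(x + 1 \right)}}{4} + \frac{\log{\left(x + 3 \right)}}{4}] = - \frac{1}{2 x^{2} + 8 x + 6}, which equals f(x).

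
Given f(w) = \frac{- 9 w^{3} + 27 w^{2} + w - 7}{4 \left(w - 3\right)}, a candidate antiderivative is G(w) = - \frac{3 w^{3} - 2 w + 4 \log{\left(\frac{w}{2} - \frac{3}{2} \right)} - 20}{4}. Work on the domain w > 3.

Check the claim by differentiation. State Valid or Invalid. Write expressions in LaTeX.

d/dw[G] = \frac{- 9 w^{3} + 27 w^{2} + 2 w - 10}{4 w - 12}
d/dw[G] - f(w) = \frac{1}{4} != 0.

Invalid: d/dw[G] - f = \frac{1}{4}, which is not 0.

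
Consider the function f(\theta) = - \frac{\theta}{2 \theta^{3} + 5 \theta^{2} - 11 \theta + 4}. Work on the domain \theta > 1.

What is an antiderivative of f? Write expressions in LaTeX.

Factor the denominator (\left(\theta - 1\right) \left(\theta + 4\right) \left(2 \theta - 1\right)) and decompose: f = \frac{2}{9 \left(2 \theta - 1\right)} + \frac{4}{45 \left(\theta + 4\right)} - \frac{1}{5 \left(\theta - 1\right)}; each piece integrates to a log, atan, or power term.
Check: d/d\theta[- \frac{\log{\left(\theta - 1 \right)}}{5} + \frac{\log{\left(\theta - \frac{1}{2} \right)}}{9} + \frac{4 \log{\left(\theta + 4 \right)}}{45}] = - \frac{\theta}{2 \theta^{3} + 5 \theta^{2} - 11 \theta + 4} = f(\theta).

An antiderivative is F(\theta) = - \frac{\log{\left(\theta - 1 \right)}}{5} + \frac{\log{\left(\theta - \frac{1}{2} \right)}}{9} + \frac{4 \log{\left(\theta + 4 \right)}}{45}.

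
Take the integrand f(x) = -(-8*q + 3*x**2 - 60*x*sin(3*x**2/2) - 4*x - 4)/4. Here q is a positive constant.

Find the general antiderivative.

Recover f(x) by differentiating a candidate F(x); any mismatch rules it out.
Check: d/dx[2*q*x - x**3/4 + x**2/2 + x - 5*cos(3*x**2/2)] = 2*q - 3*x**2/4 + 15*x*sin(3*x**2/2) + x + 1, which equals f(x).

F(x) = 2*q*x - x**3/4 + x**2/2 + x - 5*cos(3*x**2/2) + C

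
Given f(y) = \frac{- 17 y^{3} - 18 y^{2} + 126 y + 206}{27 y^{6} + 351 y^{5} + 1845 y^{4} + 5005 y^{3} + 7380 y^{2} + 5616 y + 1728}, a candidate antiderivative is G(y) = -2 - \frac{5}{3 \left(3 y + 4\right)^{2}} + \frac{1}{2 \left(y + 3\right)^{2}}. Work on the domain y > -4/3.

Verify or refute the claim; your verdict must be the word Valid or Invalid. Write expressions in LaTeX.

Valid: G'(y) = f(y).

d/dy[G] = \frac{- 17 y^{3} - 18 y^{2} + 126 y + 206}{27 y^{6} + 351 y^{5} + 1845 y^{4} + 5005 y^{3} + 7380 y^{2} + 5616 y + 1728}
This equals f(y) exactly, so the claim holds.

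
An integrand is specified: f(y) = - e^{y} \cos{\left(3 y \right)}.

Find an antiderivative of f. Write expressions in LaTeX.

Differentiate the proposed F(y) back; it has to land on f(y) exactly.
Check: d/dy[- \frac{\left(3 \sin{\left(3 y \right)} + \cos{\left(3 y \right)}\right) e^{y}}{10}] = - e^{y} \cos{\left(3 y \right)} = f(y).

An antiderivative is F(y) = - \frac{\left(3 \sin{\left(3 y \right)} + \cos{\left(3 y \right)}\right) e^{y}}{10}.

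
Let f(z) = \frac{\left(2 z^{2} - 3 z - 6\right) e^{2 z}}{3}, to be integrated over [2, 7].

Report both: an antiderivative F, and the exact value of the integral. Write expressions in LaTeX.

Antiderivative: F(z) = \frac{z^{2} e^{2 z}}{3} - \frac{5 z e^{2 z}}{6} - \frac{7 e^{2 z}}{12}; value = \frac{11 e^{4}}{12} + \frac{119 e^{14}}{12}

f has the shape u'v + uv' for u = \frac{z^{2}}{3} - \frac{5 z}{6} - \frac{7}{12} and v = e^{2 z} — it is the derivative of the product u*v.
F(z) = \frac{z^{2} e^{2 z}}{3} - \frac{5 z e^{2 z}}{6} - \frac{7 e^{2 z}}{12} is an antiderivative of f.
Check: d/dz[\frac{z^{2} e^{2 z}}{3} - \frac{5 z e^{2 z}}{6} - \frac{7 e^{2 z}}{12}] = \frac{2 z^{2} e^{2 z}}{3} - z e^{2 z} - 2 e^{2 z}, which equals f(z).
F(7) = \frac{119 e^{14}}{12}; F(2) = - \frac{11 e^{4}}{12}.
Integral = F(7) - F(2) = \frac{11 e^{4}}{12} + \frac{119 e^{14}}{12}.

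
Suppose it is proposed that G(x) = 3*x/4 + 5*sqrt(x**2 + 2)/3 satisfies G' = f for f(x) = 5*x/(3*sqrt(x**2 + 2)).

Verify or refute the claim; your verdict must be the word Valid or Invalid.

Invalid: d/dx[G] - f = 3/4, which is not 0.

d/dx[G] = (20*x + 9*sqrt(x**2 + 2))/(12*sqrt(x**2 + 2))
d/dx[G] - f(x) = 3/4 != 0.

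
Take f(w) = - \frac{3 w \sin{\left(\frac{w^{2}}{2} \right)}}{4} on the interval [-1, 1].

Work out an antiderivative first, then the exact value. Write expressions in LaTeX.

Antiderivative: F(w) = \frac{3 \cos{\left(\frac{w^{2}}{2} \right)}}{4}; value = 0

The substitution u = \frac{w^{2}}{2} works: f is exactly (dF/du)*(du/dw) for that inner function.
F(w) = \frac{3 \cos{\left(\frac{w^{2}}{2} \right)}}{4} is an antiderivative of f.
Check: d/dw[\frac{3 \cos{\left(\frac{w^{2}}{2} \right)}}{4}] = - \frac{3 w \sin{\left(\frac{w^{2}}{2} \right)}}{4} = f(w).
F(1) = \frac{3 \cos{\left(\frac{1}{2} \right)}}{4}; F(-1) = \frac{3 \cos{\left(\frac{1}{2} \right)}}{4}.
Integral = F(1) - F(-1) = 0.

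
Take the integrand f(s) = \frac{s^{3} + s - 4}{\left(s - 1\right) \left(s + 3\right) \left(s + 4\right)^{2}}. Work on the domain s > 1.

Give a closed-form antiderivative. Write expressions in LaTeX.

The denominator factors as \left(s - 1\right) \left(s + 3\right) \left(s + 4\right)^{2}; partial fractions split f into directly integrable pieces: - \frac{187}{25 \left(s + 4\right)} - \frac{72}{5 \left(s + 4\right)^{2}} + \frac{17}{2 \left(s + 3\right)} - \frac{1}{50 \left(s - 1\right)}.
Check: d/ds[- \frac{\log{\left(s - 1 \right)}}{50} + \frac{17 \log{\left(s + 3 \right)}}{2} - \frac{187 \log{\left(s + 4 \right)}}{25} + \frac{72}{5 s + 20}] = \frac{s^{3} + s - 4}{s^{4} + 10 s^{3} + 29 s^{2} + 8 s - 48}, which equals f(s).

An antiderivative is F(s) = - \frac{\log{\left(s - 1 \right)}}{50} + \frac{17 \log{\left(s + 3 \right)}}{2} - \frac{187 \log{\left(s + 4 \right)}}{25} + \frac{72}{5 s + 20}.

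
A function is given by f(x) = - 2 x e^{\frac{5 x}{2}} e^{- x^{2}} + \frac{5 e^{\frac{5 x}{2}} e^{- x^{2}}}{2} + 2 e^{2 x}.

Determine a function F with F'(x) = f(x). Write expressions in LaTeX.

An antiderivative is F(x) = e^{\frac{5 x}{2}} e^{- x^{2}} + e^{2 x}.

Integrate term by term and add the pieces.
Check: d/dx[e^{\frac{5 x}{2}} e^{- x^{2}} + e^{2 x}] = \frac{\left(- 4 x e^{\frac{5 x}{2}} + 5 e^{\frac{5 x}{2}} + 4 e^{2 x} e^{x^{2}}\right) e^{- x^{2}}}{2}, which equals f(x).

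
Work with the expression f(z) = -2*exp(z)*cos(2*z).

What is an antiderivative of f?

An antiderivative is F(z) = -2*(2*sin(2*z) + cos(2*z))*exp(z)/5.

Check any antiderivative F(z) by computing F'(z) and comparing it with f(z).
Check: d/dz[-2*(2*sin(2*z) + cos(2*z))*exp(z)/5] = -2*exp(z)*cos(2*z) = f(z).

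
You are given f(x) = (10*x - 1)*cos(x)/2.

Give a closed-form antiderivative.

An antiderivative is F(x) = 5*x*sin(x) - sin(x)/2 + 5*cos(x).

A first test for any F(x): its x-derivative must equal f(x) identically.
Check: d/dx[5*x*sin(x) - sin(x)/2 + 5*cos(x)] = 5*x*cos(x) - cos(x)/2, which equals f(x).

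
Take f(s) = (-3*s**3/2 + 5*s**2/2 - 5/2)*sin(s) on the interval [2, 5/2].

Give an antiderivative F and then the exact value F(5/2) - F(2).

Antiderivative: F(s) = (3*s**3*cos(s) - 9*s**2*sin(s) - 5*s**2*cos(s) + 10*s*sin(s) - 18*s*cos(s) + 18*sin(s) + 15*cos(s))/2; value = -53*sin(5/2)/8 + 17*cos(2)/2 - sin(2) - 115*cos(5/2)/16

A first test for any F(s): its s-derivative must equal f(s) identically.
F(s) = (3*s**3*cos(s) - 9*s**2*sin(s) - 5*s**2*cos(s) + 10*s*sin(s) - 18*s*cos(s) + 18*sin(s) + 15*cos(s))/2 is an antiderivative of f.
Check: d/ds[(3*s**3*cos(s) - 9*s**2*sin(s) - 5*s**2*cos(s) + 10*s*sin(s) - 18*s*cos(s) + 18*sin(s) + 15*cos(s))/2] = -3*s**3*sin(s)/2 + 5*s**2*sin(s)/2 - 5*sin(s)/2, which equals f(s).
F(5/2) = -53*sin(5/2)/8 - 115*cos(5/2)/16; F(2) = sin(2) - 17*cos(2)/2.
Integral = F(5/2) - F(2) = -53*sin(5/2)/8 + 17*cos(2)/2 - sin(2) - 115*cos(5/2)/16.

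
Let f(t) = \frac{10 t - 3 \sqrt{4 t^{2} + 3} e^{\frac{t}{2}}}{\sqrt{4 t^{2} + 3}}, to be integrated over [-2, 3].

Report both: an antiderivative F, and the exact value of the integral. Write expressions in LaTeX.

Antiderivative: F(t) = \frac{5 \sqrt{4 t^{2} + 3}}{2} - 6 e^{\frac{t}{2}}; value = - 6 e^{\frac{3}{2}} - \frac{5 \sqrt{19}}{2} + \frac{6}{e} + \frac{5 \sqrt{39}}{2}

Check any antiderivative F(t) by computing F'(t) and comparing it with f(t).
F(t) = \frac{5 \sqrt{4 t^{2} + 3}}{2} - 6 e^{\frac{t}{2}} is an antiderivative of f.
Check: d/dt[\frac{5 \sqrt{4 t^{2} + 3}}{2} - 6 e^{\frac{t}{2}}] = \frac{10 t - 3 \sqrt{4 t^{2} + 3} e^{\frac{t}{2}}}{\sqrt{4 t^{2} + 3}} = f(t).
F(3) = - 6 e^{\frac{3}{2}} + \frac{5 \sqrt{39}}{2}; F(-2) = - \frac{6}{e} + \frac{5 \sqrt{19}}{2}.
Integral = F(3) - F(-2) = - 6 e^{\frac{3}{2}} - \frac{5 \sqrt{19}}{2} + \frac{6}{e} + \frac{5 \sqrt{39}}{2}.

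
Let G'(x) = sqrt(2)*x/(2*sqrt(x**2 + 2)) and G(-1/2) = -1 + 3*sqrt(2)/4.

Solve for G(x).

The substitution u = x**2/2 + 1 works: G'(x) is exactly (dG/du)*(du/dx) for that inner function.
A general antiderivative is sqrt(x**2/2 + 1) + C.
The condition gives C = -1 + 3*sqrt(2)/4 - (3*sqrt(2)/4) = -1.
So G(x) = sqrt(2)*(sqrt(x**2 + 2) - sqrt(2))/2.
Check: d/dx[sqrt(2)*(sqrt(x**2 + 2) - sqrt(2))/2] = sqrt(2)*x/(2*sqrt(x**2 + 2)) = G'(x).

G(x) = sqrt(2)*(sqrt(x**2 + 2) - sqrt(2))/2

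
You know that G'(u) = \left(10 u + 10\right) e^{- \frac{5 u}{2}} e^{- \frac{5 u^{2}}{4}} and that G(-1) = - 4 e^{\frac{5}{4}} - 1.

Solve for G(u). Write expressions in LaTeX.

G(u) = -1 - 4 e^{- \frac{5 u}{2}} e^{- \frac{5 u^{2}}{4}}

G'(u) matches the chain-rule pattern g'(h)*h' with inner function h(u) = - \frac{5 u^{2}}{4} - \frac{5 u}{2}; substituting w = h(u) collapses the integral.
A general antiderivative is - 4 e^{- \frac{5 u^{2}}{4} - \frac{5 u}{2}} + C.
The condition gives C = - 4 e^{\frac{5}{4}} - 1 - (- 4 e^{\frac{5}{4}}) = -1.
So G(u) = -1 - 4 e^{- \frac{5 u}{2}} e^{- \frac{5 u^{2}}{4}}.
Check: d/du[-1 - 4 e^{- \frac{5 u}{2}} e^{- \frac{5 u^{2}}{4}}] = \left(10 u + 10\right) e^{- \frac{5 u}{2}} e^{- \frac{5 u^{2}}{4}} = G'(u).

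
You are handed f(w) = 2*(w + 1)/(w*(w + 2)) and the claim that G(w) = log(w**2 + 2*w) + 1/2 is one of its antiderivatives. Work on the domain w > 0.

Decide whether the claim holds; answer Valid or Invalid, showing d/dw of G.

d/dw[G] = (2*w + 2)/(w**2 + 2*w)
This equals f(w) exactly, so the claim holds.

Valid: G'(w) = f(w).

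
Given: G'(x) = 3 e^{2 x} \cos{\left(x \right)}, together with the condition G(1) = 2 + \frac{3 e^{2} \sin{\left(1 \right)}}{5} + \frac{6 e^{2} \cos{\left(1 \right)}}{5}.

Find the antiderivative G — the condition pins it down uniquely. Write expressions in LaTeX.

The proposed G(x) is checked by its d/dx: the result must match the given G'(x).
A general antiderivative is \frac{3 e^{2 x} \sin{\left(x \right)}}{5} + \frac{6 e^{2 x} \cos{\left(x \right)}}{5} + C.
The condition gives C = 2 + \frac{3 e^{2} \sin{\left(1 \right)}}{5} + \frac{6 e^{2} \cos{\left(1 \right)}}{5} - (\frac{3 e^{2} \sin{\left(1 \right)}}{5} + \frac{6 e^{2} \cos{\left(1 \right)}}{5}) = 2.
So G(x) = \frac{3 e^{2 x} \sin{\left(x \right)} + 6 e^{2 x} \cos{\left(x \right)} + 10}{5}.
Check: d/dx[\frac{3 e^{2 x} \sin{\left(x \right)} + 6 e^{2 x} \cos{\left(x \right)} + 10}{5}] = 3 e^{2 x} \cos{\left(x \right)} = G'(x).

G(x) = \frac{3 e^{2 x} \sin{\left(x \right)} + 6 e^{2 x} \cos{\left(x \right)} + 10}{5}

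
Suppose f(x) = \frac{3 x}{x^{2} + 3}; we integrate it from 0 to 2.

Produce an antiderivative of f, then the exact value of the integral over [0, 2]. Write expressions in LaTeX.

f matches the chain-rule pattern g'(h)*h' with inner function h(x) = x^{2} + 3; substituting u = h(x) collapses the integral.
F(x) = \frac{3 \log{\left(x^{2} + 3 \right)}}{2} is an antiderivative of f.
Check: d/dx[\frac{3 \log{\left(x^{2} + 3 \right)}}{2}] = \frac{3 x}{x^{2} + 3} = f(x).
F(2) = \frac{3 \log{\left(7 \right)}}{2}; F(0) = \frac{3 \log{\left(3 \right)}}{2}.
Integral = F(2) - F(0) = - \frac{3 \log{\left(3 \right)}}{2} + \frac{3 \log{\left(7 \right)}}{2}.

Antiderivative: F(x) = \frac{3 \log{\left(x^{2} + 3 \right)}}{2}; value = - \frac{3 \log{\left(3 \right)}}{2} + \frac{3 \log{\left(7 \right)}}{2}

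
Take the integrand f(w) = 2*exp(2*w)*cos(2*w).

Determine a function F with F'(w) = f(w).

Check any antiderivative F(w) by computing F'(w) and comparing it with f(w).
Check: d/dw[exp(2*w)*sin(2*w)/2 + exp(2*w)*cos(2*w)/2] = 2*exp(2*w)*cos(2*w) = f(w).

An antiderivative is F(w) = exp(2*w)*sin(2*w)/2 + exp(2*w)*cos(2*w)/2.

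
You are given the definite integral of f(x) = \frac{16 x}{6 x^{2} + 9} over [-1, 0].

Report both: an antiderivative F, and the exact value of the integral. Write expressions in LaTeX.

f matches the chain-rule pattern g'(h)*h' with inner function h(x) = 2 x^{2} + 3; substituting u = h(x) collapses the integral.
F(x) = \frac{4 \log{\left(2 x^{2} + 3 \right)}}{3} is an antiderivative of f.
Check: d/dx[\frac{4 \log{\left(2 x^{2} + 3 \right)}}{3}] = \frac{16 x}{6 x^{2} + 9} = f(x).
F(0) = \frac{4 \log{\left(3 \right)}}{3}; F(-1) = \frac{4 \log{\left(5 \right)}}{3}.
Integral = F(0) - F(-1) = - \frac{4 \log{\left(5 \right)}}{3} + \frac{4 \log{\left(3 \right)}}{3}.

Antiderivative: F(x) = \frac{4 \log{\left(2 x^{2} + 3 \right)}}{3}; value = - \frac{4 \log{\left(5 \right)}}{3} + \frac{4 \log{\left(3 \right)}}{3}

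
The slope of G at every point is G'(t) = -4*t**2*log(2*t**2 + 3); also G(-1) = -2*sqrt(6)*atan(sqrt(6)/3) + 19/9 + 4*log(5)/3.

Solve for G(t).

G(t) = -4*t**3*log(2*t**2 + 3)/3 + 8*t**3/9 - 4*t + 2*sqrt(6)*atan(sqrt(6)*t/3) - 1

A first test for any G(t): its t-derivative must equal the given G'(t).
A general antiderivative is -4*t**3*log(2*t**2 + 3)/3 + 8*t**3/9 - 4*t + 2*sqrt(6)*atan(sqrt(6)*t/3) + C.
The condition gives C = -2*sqrt(6)*atan(sqrt(6)/3) + 19/9 + 4*log(5)/3 - (-2*sqrt(6)*atan(sqrt(6)/3) + 4*log(5)/3 + 28/9) = -1.
So G(t) = -4*t**3*log(2*t**2 + 3)/3 + 8*t**3/9 - 4*t + 2*sqrt(6)*atan(sqrt(6)*t/3) - 1.
Check: d/dt[-4*t**3*log(2*t**2 + 3)/3 + 8*t**3/9 - 4*t + 2*sqrt(6)*atan(sqrt(6)*t/3) - 1] = -4*t**2*log(2*t**2 + 3) = G'(t).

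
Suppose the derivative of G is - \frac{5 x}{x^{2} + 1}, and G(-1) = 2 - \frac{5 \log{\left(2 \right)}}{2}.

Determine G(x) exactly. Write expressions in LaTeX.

G'(x) matches the chain-rule pattern g'(h)*h' with inner function h(x) = x^{2} + 1; substituting u = h(x) collapses the integral.
A general antiderivative is - \frac{5 \log{\left(x^{2} + 1 \right)}}{2} + C.
The condition gives C = 2 - \frac{5 \log{\left(2 \right)}}{2} - (- \frac{5 \log{\left(2 \right)}}{2}) = 2.
So G(x) = \frac{4 - 5 \log{\left(x^{2} + 1 \right)}}{2}.
Check: d/dx[\frac{4 - 5 \log{\left(x^{2} + 1 \right)}}{2}] = - \frac{5 x}{x^{2} + 1} = G'(x).

G(x) = \frac{4 - 5 \log{\left(x^{2} + 1 \right)}}{2}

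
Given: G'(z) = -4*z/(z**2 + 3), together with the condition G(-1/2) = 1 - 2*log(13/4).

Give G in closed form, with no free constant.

The substitution u = z**2 + 3 works: G'(z) is exactly (dG/du)*(du/dz) for that inner function.
A general antiderivative is -2*log(z**2 + 3) + C.
The condition gives C = 1 - 2*log(13/4) - (-2*log(13/4)) = 1.
So G(z) = 1 - 2*log(z**2 + 3).
Check: d/dz[1 - 2*log(z**2 + 3)] = -4*z/(z**2 + 3) = G'(z).

G(z) = 1 - 2*log(z**2 + 3)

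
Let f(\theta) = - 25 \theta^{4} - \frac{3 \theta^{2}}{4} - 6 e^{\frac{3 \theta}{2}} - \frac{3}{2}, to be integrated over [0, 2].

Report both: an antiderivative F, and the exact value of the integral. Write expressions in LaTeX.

Antiderivative: F(\theta) = - 5 \theta^{5} - \frac{\theta^{3}}{4} - \frac{3 \theta}{2} - 4 e^{\frac{3 \theta}{2}}; value = -161 - 4 e^{3}

Integrate term by term and add the pieces.
F(\theta) = - 5 \theta^{5} - \frac{\theta^{3}}{4} - \frac{3 \theta}{2} - 4 e^{\frac{3 \theta}{2}} is an antiderivative of f.
Check: d/d\theta[- 5 \theta^{5} - \frac{\theta^{3}}{4} - \frac{3 \theta}{2} - 4 e^{\frac{3 \theta}{2}}] = - 25 \theta^{4} - \frac{3 \theta^{2}}{4} - 6 e^{\frac{3 \theta}{2}} - \frac{3}{2} = f(\theta).
F(2) = -165 - 4 e^{3}; F(0) = -4.
Integral = F(2) - F(0) = -161 - 4 e^{3}.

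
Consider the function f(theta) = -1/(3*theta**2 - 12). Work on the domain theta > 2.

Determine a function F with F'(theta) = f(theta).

An antiderivative is F(theta) = -log(theta - 2)/12 + log(theta + 2)/12.

Factor the denominator (3*(theta - 2)*(theta + 2)) and decompose: f = 1/(12*(theta + 2)) - 1/(12*(theta - 2)); each piece integrates to a log, atan, or power term.
Check: d/dtheta[-log(theta - 2)/12 + log(theta + 2)/12] = -1/(3*theta**2 - 12) = f(theta).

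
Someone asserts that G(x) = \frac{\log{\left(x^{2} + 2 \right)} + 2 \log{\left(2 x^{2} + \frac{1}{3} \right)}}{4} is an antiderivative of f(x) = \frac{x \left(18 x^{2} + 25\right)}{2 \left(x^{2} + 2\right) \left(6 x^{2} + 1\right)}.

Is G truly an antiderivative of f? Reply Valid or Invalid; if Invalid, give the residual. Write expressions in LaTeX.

Valid. The derivative of G reproduces f.

d/dx[G] = \frac{18 x^{3} + 25 x}{12 x^{4} + 26 x^{2} + 4}
This equals f(x) exactly, so the claim holds.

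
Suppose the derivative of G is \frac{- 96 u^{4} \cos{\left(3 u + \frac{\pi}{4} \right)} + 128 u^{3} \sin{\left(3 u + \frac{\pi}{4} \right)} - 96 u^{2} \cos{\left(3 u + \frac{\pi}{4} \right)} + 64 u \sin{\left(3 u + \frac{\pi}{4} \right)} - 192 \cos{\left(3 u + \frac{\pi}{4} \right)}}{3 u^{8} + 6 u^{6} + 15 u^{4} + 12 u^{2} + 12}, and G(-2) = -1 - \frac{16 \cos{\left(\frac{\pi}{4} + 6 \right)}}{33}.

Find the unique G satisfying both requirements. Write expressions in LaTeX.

G(u) = - \frac{3 u^{4} + 3 u^{2} + 32 \sin{\left(3 u + \frac{\pi}{4} \right)} + 6}{3 \left(u^{4} + u^{2} + 2\right)}

G'(u) has the shape v'r + vr' for v = - \frac{16}{3 \left(\frac{u^{4}}{2} + \frac{u^{2}}{2} + 1\right)} and r = \sin{\left(3 u + \frac{\pi}{4} \right)} — it is the derivative of the product v*r.
A general antiderivative is - \frac{16 \sin{\left(3 u + \frac{\pi}{4} \right)}}{3 \left(\frac{u^{4}}{2} + \frac{u^{2}}{2} + 1\right)} + C.
The condition gives C = -1 - \frac{16 \cos{\left(\frac{\pi}{4} + 6 \right)}}{33} - (- \frac{16 \cos{\left(\frac{\pi}{4} + 6 \right)}}{33}) = -1.
So G(u) = - \frac{3 u^{4} + 3 u^{2} + 32 \sin{\left(3 u + \frac{\pi}{4} \right)} + 6}{3 \left(u^{4} + u^{2} + 2\right)}.
Check: d/du[- \frac{3 u^{4} + 3 u^{2} + 32 \sin{\left(3 u + \frac{\pi}{4} \right)} + 6}{3 \left(u^{4} + u^{2} + 2\right)}] = \frac{- 96 u^{4} \cos{\left(3 u + \frac{\pi}{4} \right)} + 128 u^{3} \sin{\left(3 u + \frac{\pi}{4} \right)} - 96 u^{2} \cos{\left(3 u + \frac{\pi}{4} \right)} + 64 u \sin{\left(3 u + \frac{\pi}{4} \right)} - 192 \cos{\left(3 u + \frac{\pi}{4} \right)}}{3 u^{8} + 6 u^{6} + 15 u^{4} + 12 u^{2} + 12} = G'(u).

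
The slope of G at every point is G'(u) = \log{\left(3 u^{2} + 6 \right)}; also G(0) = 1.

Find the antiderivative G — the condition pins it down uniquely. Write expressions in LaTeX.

For G(u) to be correct, d/du[G] must agree with the stated G'(u) identically.
A general antiderivative is u \log{\left(3 u^{2} + 6 \right)} - 2 u + 2 \sqrt{2} \operatorname{atan}{\left(\frac{\sqrt{2} u}{2} \right)} + C.
The condition gives C = 1 - (0) = 1.
So G(u) = u \log{\left(3 u^{2} + 6 \right)} - 2 u + 2 \sqrt{2} \operatorname{atan}{\left(\frac{\sqrt{2} u}{2} \right)} + 1.
Check: d/du[u \log{\left(3 u^{2} + 6 \right)} - 2 u + 2 \sqrt{2} \operatorname{atan}{\left(\frac{\sqrt{2} u}{2} \right)} + 1] = \log{\left(u^{2} + 2 \right)} + \log{\left(3 \right)}, which equals G'(u).

G(u) = u \log{\left(3 u^{2} + 6 \right)} - 2 u + 2 \sqrt{2} \operatorname{atan}{\left(\frac{\sqrt{2} u}{2} \right)} + 1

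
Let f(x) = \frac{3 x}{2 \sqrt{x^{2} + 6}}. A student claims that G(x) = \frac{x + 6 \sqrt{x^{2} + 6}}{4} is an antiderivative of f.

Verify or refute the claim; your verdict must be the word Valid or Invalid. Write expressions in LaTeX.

Invalid: d/dx[G] - f = \frac{1}{4}, which is not 0.

d/dx[G] = \frac{6 x + \sqrt{x^{2} + 6}}{4 \sqrt{x^{2} + 6}}
d/dx[G] - f(x) = \frac{1}{4} != 0.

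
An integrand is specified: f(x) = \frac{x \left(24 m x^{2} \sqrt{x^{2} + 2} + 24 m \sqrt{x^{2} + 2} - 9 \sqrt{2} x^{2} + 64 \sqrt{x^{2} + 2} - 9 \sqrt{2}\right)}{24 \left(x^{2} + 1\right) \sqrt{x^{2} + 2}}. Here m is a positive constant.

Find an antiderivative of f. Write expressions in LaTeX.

A first test for any F(x): its x-derivative must equal f(x) identically.
Check: d/dx[\frac{m x^{2}}{2} - \frac{3 \sqrt{\frac{x^{2}}{2} + 1}}{4} + \frac{4 \log{\left(x^{2} + 1 \right)}}{3}] = \frac{24 m x^{3} \sqrt{x^{2} + 2} + 24 m x \sqrt{x^{2} + 2} - 9 \sqrt{2} x^{3} + 64 x \sqrt{x^{2} + 2} - 9 \sqrt{2} x}{24 x^{2} \sqrt{x^{2} + 2} + 24 \sqrt{x^{2} + 2}}, which equals f(x).

An antiderivative is F(x) = \frac{m x^{2}}{2} - \frac{3 \sqrt{\frac{x^{2}}{2} + 1}}{4} + \frac{4 \log{\left(x^{2} + 1 \right)}}{3}.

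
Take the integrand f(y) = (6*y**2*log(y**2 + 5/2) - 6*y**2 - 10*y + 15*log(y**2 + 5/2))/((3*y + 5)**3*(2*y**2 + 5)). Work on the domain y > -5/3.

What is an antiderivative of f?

f has the shape u'v + uv' for u = -1/(2*(3*y + 5)**2) and v = log(y**2 + 5/2) — it is the derivative of the product u*v.
Check: d/dy[-log(y**2 + 5/2)/(18*y**2 + 60*y + 50)] = (6*y**2*log(y**2 + 5/2) - 6*y**2 - 10*y + 15*log(y**2 + 5/2))/(54*y**5 + 270*y**4 + 585*y**3 + 925*y**2 + 1125*y + 625), which equals f(y).

An antiderivative is F(y) = -log(y**2 + 5/2)/(18*y**2 + 60*y + 50).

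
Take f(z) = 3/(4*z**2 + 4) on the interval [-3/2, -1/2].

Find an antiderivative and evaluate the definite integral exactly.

Antiderivative: F(z) = 3*atan(z)/4; value = -3*atan(1/2)/4 + 3*atan(3/2)/4

Whatever form F(z) takes, F'(z) = f(z) is non-negotiable.
F(z) = 3*atan(z)/4 is an antiderivative of f.
Check: d/dz[3*atan(z)/4] = 3/(4*z**2 + 4) = f(z).
F(-1/2) = -3*atan(1/2)/4; F(-3/2) = -3*atan(3/2)/4.
Integral = F(-1/2) - F(-3/2) = -3*atan(1/2)/4 + 3*atan(3/2)/4.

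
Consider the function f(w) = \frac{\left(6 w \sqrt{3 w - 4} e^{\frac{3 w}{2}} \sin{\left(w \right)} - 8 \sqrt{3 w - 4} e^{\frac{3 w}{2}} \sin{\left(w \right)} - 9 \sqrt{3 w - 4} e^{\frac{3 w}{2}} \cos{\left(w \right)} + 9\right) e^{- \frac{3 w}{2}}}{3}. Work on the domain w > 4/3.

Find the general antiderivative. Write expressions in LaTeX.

F(w) = - \frac{2 \left(3 w - 4\right)^{\frac{3}{2}} \cos{\left(w \right)}}{3} - 2 e^{- \frac{3 w}{2}} + C

Whatever form F(w) takes, F'(w) = f(w) is non-negotiable.
Check: d/dw[- \frac{2 \left(3 w - 4\right)^{\frac{3}{2}} \cos{\left(w \right)}}{3} - 2 e^{- \frac{3 w}{2}}] = \frac{\left(6 w \sqrt{3 w - 4} e^{\frac{3 w}{2}} \sin{\left(w \right)} - 8 \sqrt{3 w - 4} e^{\frac{3 w}{2}} \sin{\left(w \right)} - 9 \sqrt{3 w - 4} e^{\frac{3 w}{2}} \cos{\left(w \right)} + 9\right) e^{- \frac{3 w}{2}}}{3} = f(w).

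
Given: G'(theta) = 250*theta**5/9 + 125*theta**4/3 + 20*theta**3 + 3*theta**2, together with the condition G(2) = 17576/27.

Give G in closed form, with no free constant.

G(theta) = theta**3*(5*theta + 3)**3/27

G'(theta) matches the chain-rule pattern g'(h)*h' with inner function h(theta) = -5*theta**2/3 - theta; substituting u = h(theta) collapses the integral.
A general antiderivative is -(-5*theta**2/3 - theta)**3 + C.
The condition gives C = 17576/27 - (17576/27) = 0.
So G(theta) = theta**3*(5*theta + 3)**3/27.
Check: d/dtheta[theta**3*(5*theta + 3)**3/27] = 250*theta**5/9 + 125*theta**4/3 + 20*theta**3 + 3*theta**2 = G'(theta).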